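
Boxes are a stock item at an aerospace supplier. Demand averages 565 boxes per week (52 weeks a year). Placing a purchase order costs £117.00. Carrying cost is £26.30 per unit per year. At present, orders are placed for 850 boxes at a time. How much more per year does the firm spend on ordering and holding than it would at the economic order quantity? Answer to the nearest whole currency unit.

Extra cost ≈ £1,775 per year

Annual demand D = 565 × 52 = 29,380.
EOQ = √(2DS/H) = √(2 × 29,380 × 117 / 26.3) ≈ 511.28.
Cost at Q* = (D/Q*)S + (Q*/2)H = √(2DSH) ≈ £13,446.58.
Cost at Q = 850: (29,380/850)×117 + (850/2)×26.3 = £4,044.07 + £11,177.50 = £15,221.57.
Excess = £15,221.57 − £13,446.58 = £1,774.99.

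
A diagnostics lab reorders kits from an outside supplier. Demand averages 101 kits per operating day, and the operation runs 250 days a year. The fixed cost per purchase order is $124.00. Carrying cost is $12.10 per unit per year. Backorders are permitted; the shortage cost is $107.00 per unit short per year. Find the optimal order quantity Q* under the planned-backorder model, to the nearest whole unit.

Q* ≈ 759 kits

Annual demand D = 101 × 250 = 25,250.
With planned backorders, Q* = √(2DS/H) · √((H+B)/B).
√(2DS/H) = √(2 × 25,250 × 124 / 12.1) = 719.389.
√((H+B)/B) = √((12.1+107)/107) = 1.0550.
Q* ≈ 758.976.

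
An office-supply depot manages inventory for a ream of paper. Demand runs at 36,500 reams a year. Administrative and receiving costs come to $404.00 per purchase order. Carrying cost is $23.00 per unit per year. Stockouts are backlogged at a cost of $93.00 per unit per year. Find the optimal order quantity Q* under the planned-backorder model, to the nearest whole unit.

Q* ≈ 1,265 reams

With planned backorders, Q* = √(2DS/H) · √((H+B)/B).
√(2DS/H) = √(2 × 36,500 × 404 / 23) = 1132.370.
√((H+B)/B) = √((23+93)/93) = 1.1168.
Q* ≈ 1264.666.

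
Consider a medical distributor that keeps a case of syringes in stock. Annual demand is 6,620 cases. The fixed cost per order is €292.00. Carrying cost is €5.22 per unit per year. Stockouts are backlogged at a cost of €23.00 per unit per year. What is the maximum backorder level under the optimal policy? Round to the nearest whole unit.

S* ≈ 176 cases

With planned backorders, Q* = √(2DS/H) · √((H+B)/B).
√(2DS/H) = √(2 × 6,620 × 292 / 5.22) = 860.598.
√((H+B)/B) = √((5.22+23)/23) = 1.1077.
Q* ≈ 953.267.
S* = Q* · H/(H+B) = 953.267 × 5.22/28.22 ≈ 176.331.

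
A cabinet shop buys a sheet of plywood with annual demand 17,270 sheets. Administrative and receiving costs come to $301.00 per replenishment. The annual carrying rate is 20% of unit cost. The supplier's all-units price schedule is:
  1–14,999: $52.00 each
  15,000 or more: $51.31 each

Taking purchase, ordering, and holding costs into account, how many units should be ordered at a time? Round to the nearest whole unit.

Holding cost per unit per year at price C is H = 0.20·C.
For each price level, check whether its EOQ is feasible; otherwise the best quantity at that price is the breakpoint.
EOQ at $52.00 = 999.8 (feasible in tier 1): TC = 17,270×$52.00 + (17,270/999.8)×301 + (999.8/2)×0.20×$52.00 = $908,438.27.
EOQ at $51.31 = 1006.5 < 15000, so use break Q=15000: TC = 17,270×$51.31 + (17,270/15000.0)×301 + (15000.0/2)×0.20×$51.31 = $963,435.25.
Lowest total cost is $908,438.27 at Q = 999.8.

Q* ≈ 1,000 sheets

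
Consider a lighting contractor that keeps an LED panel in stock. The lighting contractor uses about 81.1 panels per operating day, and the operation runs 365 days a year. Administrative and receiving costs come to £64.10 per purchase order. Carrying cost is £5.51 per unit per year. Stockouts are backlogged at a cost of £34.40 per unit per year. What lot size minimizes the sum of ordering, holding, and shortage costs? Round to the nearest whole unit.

Annual demand D = 81.1 × 365 = 29,601.5.
With planned backorders, Q* = √(2DS/H) · √((H+B)/B).
√(2DS/H) = √(2 × 29,601.5 × 64.1 / 5.51) = 829.899.
√((H+B)/B) = √((5.51+34.4)/34.4) = 1.0771.
Q* ≈ 893.895.

Q* ≈ 894 panels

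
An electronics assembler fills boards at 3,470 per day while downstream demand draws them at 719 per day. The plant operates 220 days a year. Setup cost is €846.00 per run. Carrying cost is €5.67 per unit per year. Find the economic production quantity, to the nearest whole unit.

Annual demand D = 719 × 220 = 158,180.
Production build-up factor (1 − d/p) = 1 − 719/3,470 = 0.7928.
Q* = √(2DS / (H(1 − d/p))) = √(2 × 158,180 × 846 / (5.67 × 0.7928)).
= √(267,640,560 / 4.4951) ≈ 7716.207.

Q* ≈ 7,716 boards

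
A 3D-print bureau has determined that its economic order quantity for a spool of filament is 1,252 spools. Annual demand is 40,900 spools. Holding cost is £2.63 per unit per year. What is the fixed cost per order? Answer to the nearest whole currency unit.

S ≈ £50

The basic EOQ model gives Q* = √(2DS/H); rearrange for the unknown.
From Q* = √(2DS/H): S = Q*²H / (2D) = 1,252² × 2.63 / (2 × 40,900) = 50.3977.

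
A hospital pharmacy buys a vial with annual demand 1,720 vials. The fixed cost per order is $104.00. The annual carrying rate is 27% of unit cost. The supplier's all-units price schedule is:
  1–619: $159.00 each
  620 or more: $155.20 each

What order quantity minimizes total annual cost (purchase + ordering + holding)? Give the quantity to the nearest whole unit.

Holding cost per unit per year at price C is H = 0.27·C.
Evaluate total cost at each tier's feasible EOQ or, if the EOQ is below the tier, at the tier's minimum quantity.
EOQ at $159.00 = 91.3 (feasible in tier 1): TC = 1,720×$159.00 + (1,720/91.3)×104 + (91.3/2)×0.27×$159.00 = $277,399.01.
EOQ at $155.20 = 92.4 < 620, so use break Q=620: TC = 1,720×$155.20 + (1,720/620.0)×104 + (620.0/2)×0.27×$155.20 = $280,222.76.
Lowest total cost is $277,399.01 at Q = 91.3.

Q* ≈ 91 vials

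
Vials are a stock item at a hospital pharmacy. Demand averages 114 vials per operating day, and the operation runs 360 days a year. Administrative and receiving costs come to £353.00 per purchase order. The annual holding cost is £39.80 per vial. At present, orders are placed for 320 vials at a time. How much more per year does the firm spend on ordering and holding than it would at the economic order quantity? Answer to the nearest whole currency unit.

Annual demand D = 114 × 360 = 41,040.
EOQ = √(2DS/H) = √(2 × 41,040 × 353 / 39.8) ≈ 853.23.
Cost at Q* = (D/Q*)S + (Q*/2)H = √(2DSH) ≈ £33,958.43.
Cost at Q = 320: (41,040/320)×353 + (320/2)×39.8 = £45,272.25 + £6,368.00 = £51,640.25.
Excess = £51,640.25 − £33,958.43 = £17,681.82.

Extra cost ≈ £17,682 per year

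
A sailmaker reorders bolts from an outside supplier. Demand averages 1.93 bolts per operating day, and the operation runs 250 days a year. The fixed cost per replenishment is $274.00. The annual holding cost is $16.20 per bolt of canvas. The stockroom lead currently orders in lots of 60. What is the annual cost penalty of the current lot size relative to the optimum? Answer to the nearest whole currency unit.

Extra cost ≈ $620 per year

Annual demand D = 1.93 × 250 = 482.5.
EOQ = √(2DS/H) = √(2 × 482.5 × 274 / 16.2) ≈ 127.76.
Cost at Q* = (D/Q*)S + (Q*/2)H = √(2DSH) ≈ $2,069.65.
Cost at Q = 60: (482.5/60)×274 + (60/2)×16.2 = $2,203.42 + $486.00 = $2,689.42.
Excess = $2,689.42 − $2,069.65 = $619.77.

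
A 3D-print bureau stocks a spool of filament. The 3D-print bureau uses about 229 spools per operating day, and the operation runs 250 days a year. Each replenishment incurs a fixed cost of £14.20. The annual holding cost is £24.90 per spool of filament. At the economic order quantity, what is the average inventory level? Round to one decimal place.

Annual demand D = 229 × 250 = 57,250.
The optimal lot size = √(2DS/H) = √(2 × 57,250 × 14.2 / 24.9) ≈ 255.53.
Average inventory = Q*/2 ≈ 255.53 / 2 = 127.767.

Average inventory ≈ 127.8 spools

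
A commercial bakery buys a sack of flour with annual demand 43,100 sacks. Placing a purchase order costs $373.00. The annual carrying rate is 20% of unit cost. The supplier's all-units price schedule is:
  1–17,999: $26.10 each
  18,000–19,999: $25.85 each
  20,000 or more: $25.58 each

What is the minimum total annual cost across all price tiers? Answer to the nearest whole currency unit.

TC* ≈ $1,137,865

Holding cost per unit per year at price C is H = 0.20·C.
Evaluate total cost at each tier's feasible EOQ or, if the EOQ is below the tier, at the tier's minimum quantity.
EOQ at $26.10 = 2481.8 (feasible in tier 1): TC = 43,100×$26.10 + (43,100/2481.8)×373 + (2481.8/2)×0.20×$26.10 = $1,137,865.18.
EOQ at $25.85 = 2493.8 < 18000, so use break Q=18000: TC = 43,100×$25.85 + (43,100/18000.0)×373 + (18000.0/2)×0.20×$25.85 = $1,161,558.13.
EOQ at $25.58 = 2506.9 < 20000, so use break Q=20000: TC = 43,100×$25.58 + (43,100/20000.0)×373 + (20000.0/2)×0.20×$25.58 = $1,154,461.81.
Lowest total cost among the candidates is at Q = 2481.8.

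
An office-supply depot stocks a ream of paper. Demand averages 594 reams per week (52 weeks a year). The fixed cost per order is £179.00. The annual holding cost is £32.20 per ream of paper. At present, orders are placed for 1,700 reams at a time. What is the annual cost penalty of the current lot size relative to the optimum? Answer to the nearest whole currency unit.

Annual demand D = 594 × 52 = 30,888.
EOQ = √(2DS/H) = √(2 × 30,888 × 179 / 32.2) ≈ 586.01.
Cost at Q* = (D/Q*)S + (Q*/2)H = √(2DSH) ≈ £18,869.67.
Cost at Q = 1,700: (30,888/1,700)×179 + (1,700/2)×32.2 = £3,252.32 + £27,370.00 = £30,622.32.
Excess = £30,622.32 − £18,869.67 = £11,752.65.

Extra cost ≈ £11,753 per year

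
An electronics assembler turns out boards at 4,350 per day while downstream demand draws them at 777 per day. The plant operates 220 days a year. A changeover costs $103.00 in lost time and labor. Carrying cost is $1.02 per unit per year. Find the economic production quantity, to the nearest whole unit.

Q* ≈ 6,483 boards

Annual demand D = 777 × 220 = 170,940.
Production build-up factor (1 − d/p) = 1 − 777/4,350 = 0.8214.
Q* = √(2DS / (H(1 − d/p))) = √(2 × 170,940 × 103 / (1.02 × 0.8214)).
= √(35,213,640 / 0.8378) ≈ 6483.112.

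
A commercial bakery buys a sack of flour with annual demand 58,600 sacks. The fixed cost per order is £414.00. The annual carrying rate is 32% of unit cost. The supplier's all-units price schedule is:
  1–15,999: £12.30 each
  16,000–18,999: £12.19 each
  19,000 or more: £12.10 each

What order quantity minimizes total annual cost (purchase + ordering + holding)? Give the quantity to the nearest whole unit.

Holding cost per unit per year at price C is H = 0.32·C.
For each price level, check whether its EOQ is feasible; otherwise the best quantity at that price is the breakpoint.
EOQ at £12.30 = 3511.0 (feasible in tier 1): TC = 58,600×£12.30 + (58,600/3511.0)×414 + (3511.0/2)×0.32×£12.30 = £734,599.47.
EOQ at £12.19 = 3526.9 < 16000, so use break Q=16000: TC = 58,600×£12.19 + (58,600/16000.0)×414 + (16000.0/2)×0.32×£12.19 = £747,056.68.
EOQ at £12.10 = 3539.9 < 19000, so use break Q=19000: TC = 58,600×£12.10 + (58,600/19000.0)×414 + (19000.0/2)×0.32×£12.10 = £747,120.86.
Lowest total cost is £734,599.47 at Q = 3511.0.

Q* ≈ 3,511 sacks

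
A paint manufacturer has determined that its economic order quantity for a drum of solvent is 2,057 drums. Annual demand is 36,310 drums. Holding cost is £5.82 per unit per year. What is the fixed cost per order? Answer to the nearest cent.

Squaring Q* = √(2DS/H) gives Q*² = 2DS/H.
From Q* = √(2DS/H): S = Q*²H / (2D) = 2,057² × 5.82 / (2 × 36,310) = 339.1059.

S ≈ £339.11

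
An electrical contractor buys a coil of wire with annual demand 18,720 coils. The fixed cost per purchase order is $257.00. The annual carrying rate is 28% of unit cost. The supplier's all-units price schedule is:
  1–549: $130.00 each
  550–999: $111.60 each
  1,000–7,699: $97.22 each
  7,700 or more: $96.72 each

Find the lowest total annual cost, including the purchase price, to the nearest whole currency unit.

Holding cost per unit per year at price C is H = 0.28·C.
Evaluate total cost at each tier's feasible EOQ or, if the EOQ is below the tier, at the tier's minimum quantity.
EOQ at $130.00 = 514.1 (feasible in tier 1): TC = 18,720×$130.00 + (18,720/514.1)×257 + (514.1/2)×0.28×$130.00 = $2,452,314.80.
EOQ at $111.60 = 554.9 (feasible in tier 2): TC = 18,720×$111.60 + (18,720/554.9)×257 + (554.9/2)×0.28×$111.60 = $2,106,491.86.
EOQ at $97.22 = 594.5 < 1000, so use break Q=1000: TC = 18,720×$97.22 + (18,720/1000.0)×257 + (1000.0/2)×0.28×$97.22 = $1,838,380.24.
EOQ at $96.72 = 596.1 < 7700, so use break Q=7700: TC = 18,720×$96.72 + (18,720/7700.0)×257 + (7700.0/2)×0.28×$96.72 = $1,915,487.37.
Lowest total cost among the candidates is at Q = 1000.0.

TC* ≈ $1,838,380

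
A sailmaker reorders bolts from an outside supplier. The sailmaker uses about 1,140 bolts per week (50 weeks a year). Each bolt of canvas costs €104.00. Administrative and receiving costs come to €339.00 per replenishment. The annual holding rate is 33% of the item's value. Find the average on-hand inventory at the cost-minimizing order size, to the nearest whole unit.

Average inventory ≈ 531 bolts

Annual demand D = 1,140 × 50 = 57,000.
Holding cost H = 0.33 × €104.00 = €34.3200 per unit per year.
Q* = √(2DS/H) = √(2 × 57,000 × 339 / 34.32) ≈ 1061.15.
Average inventory = Q*/2 ≈ 1061.15 / 2 = 530.577.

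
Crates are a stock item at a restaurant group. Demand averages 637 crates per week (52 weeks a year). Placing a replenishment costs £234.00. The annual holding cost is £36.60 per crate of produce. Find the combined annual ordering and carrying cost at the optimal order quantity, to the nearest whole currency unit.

TC* ≈ £23,820

Annual demand D = 637 × 52 = 33,124.
Q* = √(2DS/H) = √(2 × 33,124 × 234 / 36.6) ≈ 650.81.
At Q*, ordering cost (D/Q*)S equals holding cost (Q*/2)H, each = √(DSH/2).
Minimum total = √(2DSH) = √(2 × 33,124 × 234 × 36.6) ≈ 23819.622.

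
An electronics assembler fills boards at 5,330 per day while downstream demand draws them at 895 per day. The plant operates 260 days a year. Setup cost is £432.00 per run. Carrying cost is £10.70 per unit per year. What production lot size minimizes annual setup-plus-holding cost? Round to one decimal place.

Annual demand D = 895 × 260 = 232,700.
Production build-up factor (1 − d/p) = 1 − 895/5,330 = 0.8321.
Q* = √(2DS / (H(1 − d/p))) = √(2 × 232,700 × 432 / (10.7 × 0.8321)).
= √(201,052,800 / 8.9033) ≈ 4752.039.

Q* ≈ 4,752.0 boards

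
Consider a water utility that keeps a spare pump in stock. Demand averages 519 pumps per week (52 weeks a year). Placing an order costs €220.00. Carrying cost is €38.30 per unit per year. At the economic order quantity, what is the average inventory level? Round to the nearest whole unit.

Annual demand D = 519 × 52 = 26,988.
Q* = √(2DS/H) = √(2 × 26,988 × 220 / 38.3) ≈ 556.82.
Average inventory = Q*/2 ≈ 556.82 / 2 = 278.408.

Average inventory ≈ 278 pumps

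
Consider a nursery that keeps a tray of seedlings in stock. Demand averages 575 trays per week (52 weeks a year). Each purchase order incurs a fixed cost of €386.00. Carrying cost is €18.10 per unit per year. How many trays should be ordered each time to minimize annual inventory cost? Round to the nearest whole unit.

Annual demand D = 575 × 52 = 29,900.
EOQ = √(2DS / H) = √(2 × 29,900 × 386 / 18.1).
= √(23,082,800 / 18.1) = √1,275,292.8177 ≈ 1129.289.

Q* ≈ 1,129 trays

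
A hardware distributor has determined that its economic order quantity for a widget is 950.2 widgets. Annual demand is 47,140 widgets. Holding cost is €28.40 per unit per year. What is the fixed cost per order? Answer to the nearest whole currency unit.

S ≈ €272

Invert the EOQ relation Q*² = 2DS/H.
From Q* = √(2DS/H): S = Q*²H / (2D) = 950.2² × 28.4 / (2 × 47,140) = 271.9749.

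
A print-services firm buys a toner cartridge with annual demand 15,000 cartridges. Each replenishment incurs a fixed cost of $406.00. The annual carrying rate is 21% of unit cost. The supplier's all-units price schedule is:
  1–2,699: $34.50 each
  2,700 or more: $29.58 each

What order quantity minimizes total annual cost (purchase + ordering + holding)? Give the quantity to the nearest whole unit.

Holding cost per unit per year at price C is H = 0.21·C.
Candidates are each tier's EOQ (if it falls in that tier) and each price-break quantity.
EOQ at $34.50 = 1296.6 (feasible in tier 1): TC = 15,000×$34.50 + (15,000/1296.6)×406 + (1296.6/2)×0.21×$34.50 = $526,893.83.
EOQ at $29.58 = 1400.3 < 2700, so use break Q=2700: TC = 15,000×$29.58 + (15,000/2700.0)×406 + (2700.0/2)×0.21×$29.58 = $454,341.49.
Lowest total cost is $454,341.49 at Q = 2700.0.

Q* ≈ 2,700 cartridges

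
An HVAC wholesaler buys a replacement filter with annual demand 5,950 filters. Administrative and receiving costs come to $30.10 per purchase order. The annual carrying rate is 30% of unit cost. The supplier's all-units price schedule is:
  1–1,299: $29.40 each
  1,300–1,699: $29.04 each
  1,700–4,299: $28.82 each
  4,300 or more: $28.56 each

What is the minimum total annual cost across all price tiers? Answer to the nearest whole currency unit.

TC* ≈ $176,707

Holding cost per unit per year at price C is H = 0.30·C.
Candidates are each tier's EOQ (if it falls in that tier) and each price-break quantity.
EOQ at $29.40 = 201.5 (feasible in tier 1): TC = 5,950×$29.40 + (5,950/201.5)×30.1 + (201.5/2)×0.30×$29.40 = $176,707.42.
EOQ at $29.04 = 202.8 < 1300, so use break Q=1300: TC = 5,950×$29.04 + (5,950/1300.0)×30.1 + (1300.0/2)×0.30×$29.04 = $178,588.57.
EOQ at $28.82 = 203.5 < 1700, so use break Q=1700: TC = 5,950×$28.82 + (5,950/1700.0)×30.1 + (1700.0/2)×0.30×$28.82 = $178,933.45.
EOQ at $28.56 = 204.5 < 4300, so use break Q=4300: TC = 5,950×$28.56 + (5,950/4300.0)×30.1 + (4300.0/2)×0.30×$28.56 = $188,394.85.
Lowest total cost among the candidates is at Q = 201.5.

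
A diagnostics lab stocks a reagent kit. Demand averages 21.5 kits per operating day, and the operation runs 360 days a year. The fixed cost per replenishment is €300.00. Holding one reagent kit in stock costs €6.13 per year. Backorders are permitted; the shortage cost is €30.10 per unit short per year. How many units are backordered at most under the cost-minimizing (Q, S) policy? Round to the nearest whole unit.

Annual demand D = 21.5 × 360 = 7,740.
With planned backorders, Q* = √(2DS/H) · √((H+B)/B).
√(2DS/H) = √(2 × 7,740 × 300 / 6.13) = 870.394.
√((H+B)/B) = √((6.13+30.1)/30.1) = 1.0971.
Q* ≈ 954.920.
S* = Q* · H/(H+B) = 954.920 × 6.13/36.23 ≈ 161.569.

S* ≈ 162 kits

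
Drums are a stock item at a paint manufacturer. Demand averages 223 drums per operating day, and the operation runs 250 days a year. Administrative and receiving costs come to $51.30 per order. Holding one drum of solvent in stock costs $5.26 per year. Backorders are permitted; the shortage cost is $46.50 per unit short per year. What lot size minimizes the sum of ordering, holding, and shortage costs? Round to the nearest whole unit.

Annual demand D = 223 × 250 = 55,750.
With planned backorders, Q* = √(2DS/H) · √((H+B)/B).
√(2DS/H) = √(2 × 55,750 × 51.3 / 5.26) = 1042.805.
√((H+B)/B) = √((5.26+46.5)/46.5) = 1.0550.
Q* ≈ 1100.206.

Q* ≈ 1,100 drums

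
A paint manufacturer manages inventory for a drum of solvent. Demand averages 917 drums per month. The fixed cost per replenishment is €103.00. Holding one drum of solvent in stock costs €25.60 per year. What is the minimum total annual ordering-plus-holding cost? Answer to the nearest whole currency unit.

TC* ≈ €7,618

Annual demand D = 917 × 12 = 11,004.
EOQ = √(2DS/H) = √(2 × 11,004 × 103 / 25.6) ≈ 297.57.
At Q*, ordering cost (D/Q*)S equals holding cost (Q*/2)H, each = √(DSH/2).
Minimum total = √(2DSH) = √(2 × 11,004 × 103 × 25.6) ≈ 7617.788.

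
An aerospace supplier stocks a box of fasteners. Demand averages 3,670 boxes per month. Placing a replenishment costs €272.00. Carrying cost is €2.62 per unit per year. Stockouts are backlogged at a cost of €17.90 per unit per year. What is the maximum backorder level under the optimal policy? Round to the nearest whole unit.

Annual demand D = 3,670 × 12 = 44,040.
With planned backorders, Q* = √(2DS/H) · √((H+B)/B).
√(2DS/H) = √(2 × 44,040 × 272 / 2.62) = 3023.935.
√((H+B)/B) = √((2.62+17.9)/17.9) = 1.0707.
Q* ≈ 3237.685.
S* = Q* · H/(H+B) = 3237.685 × 2.62/20.52 ≈ 413.389.

S* ≈ 413 boxes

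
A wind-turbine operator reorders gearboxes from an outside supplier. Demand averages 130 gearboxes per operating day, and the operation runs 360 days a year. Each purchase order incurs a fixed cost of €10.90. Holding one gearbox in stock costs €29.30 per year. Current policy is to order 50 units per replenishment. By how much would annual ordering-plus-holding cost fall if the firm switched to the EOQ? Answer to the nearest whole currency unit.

Extra cost ≈ €5,467 per year

Annual demand D = 130 × 360 = 46,800.
EOQ = √(2DS/H) = √(2 × 46,800 × 10.9 / 29.3) ≈ 186.60.
Cost at Q* = (D/Q*)S + (Q*/2)H = √(2DSH) ≈ €5,467.45.
Cost at Q = 50: (46,800/50)×10.9 + (50/2)×29.3 = €10,202.40 + €732.50 = €10,934.90.
Excess = €10,934.90 − €5,467.45 = €5,467.45.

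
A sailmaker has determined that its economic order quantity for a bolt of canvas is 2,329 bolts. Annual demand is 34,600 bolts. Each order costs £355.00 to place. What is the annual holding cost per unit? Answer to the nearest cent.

Invert the EOQ relation Q*² = 2DS/H.
From Q* = √(2DS/H): H = 2DS / Q*² = 2 × 34,600 × 355 / 2,329² = 4.5289.

H ≈ £4.53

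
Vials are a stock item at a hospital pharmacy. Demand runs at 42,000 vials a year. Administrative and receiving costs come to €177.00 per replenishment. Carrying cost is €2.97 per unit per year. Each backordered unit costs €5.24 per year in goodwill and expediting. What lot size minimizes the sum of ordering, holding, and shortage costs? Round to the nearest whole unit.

With planned backorders, Q* = √(2DS/H) · √((H+B)/B).
√(2DS/H) = √(2 × 42,000 × 177 / 2.97) = 2237.423.
√((H+B)/B) = √((2.97+5.24)/5.24) = 1.2517.
Q* ≈ 2800.619.

Q* ≈ 2,801 vials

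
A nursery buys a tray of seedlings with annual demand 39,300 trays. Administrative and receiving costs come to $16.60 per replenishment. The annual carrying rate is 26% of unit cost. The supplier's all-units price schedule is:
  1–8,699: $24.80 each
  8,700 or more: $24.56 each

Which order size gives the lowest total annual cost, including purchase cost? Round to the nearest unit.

Holding cost per unit per year at price C is H = 0.26·C.
Candidates are each tier's EOQ (if it falls in that tier) and each price-break quantity.
EOQ at $24.80 = 449.8 (feasible in tier 1): TC = 39,300×$24.80 + (39,300/449.8)×16.6 + (449.8/2)×0.26×$24.80 = $977,540.53.
EOQ at $24.56 = 452.0 < 8700, so use break Q=8700: TC = 39,300×$24.56 + (39,300/8700.0)×16.6 + (8700.0/2)×0.26×$24.56 = $993,060.35.
Lowest total cost is $977,540.53 at Q = 449.8.

Q* ≈ 450 trays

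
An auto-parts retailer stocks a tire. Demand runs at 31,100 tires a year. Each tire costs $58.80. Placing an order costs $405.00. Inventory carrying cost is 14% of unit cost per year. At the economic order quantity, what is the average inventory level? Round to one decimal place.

Holding cost H = 0.14 × $58.80 = $8.2320 per unit per year.
EOQ = √(2DS/H) = √(2 × 31,100 × 405 / 8.232) ≈ 1749.32.
Average inventory = Q*/2 ≈ 1749.32 / 2 = 874.662.

Average inventory ≈ 874.7 tires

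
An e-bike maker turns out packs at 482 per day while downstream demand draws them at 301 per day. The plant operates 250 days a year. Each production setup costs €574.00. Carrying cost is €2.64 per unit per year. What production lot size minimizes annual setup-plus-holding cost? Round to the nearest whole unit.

Annual demand D = 301 × 250 = 75,250.
Production build-up factor (1 − d/p) = 1 − 301/482 = 0.3755.
Q* = √(2DS / (H(1 − d/p))) = √(2 × 75,250 × 574 / (2.64 × 0.3755)).
= √(86,387,000 / 0.9914) ≈ 9334.831.

Q* ≈ 9,335 packs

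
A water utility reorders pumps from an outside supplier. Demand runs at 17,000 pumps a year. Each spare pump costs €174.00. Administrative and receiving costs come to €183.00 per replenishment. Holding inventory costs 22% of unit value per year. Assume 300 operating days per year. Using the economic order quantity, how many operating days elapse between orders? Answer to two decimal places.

Holding cost H = 0.22 × €174.00 = €38.2800 per unit per year.
Q* = √(2DS/H) = √(2 × 17,000 × 183 / 38.28) ≈ 403.16.
Cycle time = Q*/D × 300 = 403.16 / 17,000 × 300 ≈ 7.115 days.

T ≈ 7.11 days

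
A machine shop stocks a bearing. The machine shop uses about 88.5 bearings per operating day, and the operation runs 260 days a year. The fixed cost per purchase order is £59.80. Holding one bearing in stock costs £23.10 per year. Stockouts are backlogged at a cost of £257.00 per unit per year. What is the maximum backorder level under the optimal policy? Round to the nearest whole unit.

S* ≈ 30 bearings

Annual demand D = 88.5 × 260 = 23,010.
With planned backorders, Q* = √(2DS/H) · √((H+B)/B).
√(2DS/H) = √(2 × 23,010 × 59.8 / 23.1) = 345.158.
√((H+B)/B) = √((23.1+257)/257) = 1.0440.
Q* ≈ 360.336.
S* = Q* · H/(H+B) = 360.336 × 23.1/280.1 ≈ 29.717.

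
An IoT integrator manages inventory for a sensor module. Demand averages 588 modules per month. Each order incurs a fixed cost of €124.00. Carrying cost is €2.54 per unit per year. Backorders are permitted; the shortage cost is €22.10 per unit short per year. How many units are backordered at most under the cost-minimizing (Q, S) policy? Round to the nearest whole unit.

Annual demand D = 588 × 12 = 7,056.
With planned backorders, Q* = √(2DS/H) · √((H+B)/B).
√(2DS/H) = √(2 × 7,056 × 124 / 2.54) = 830.019.
√((H+B)/B) = √((2.54+22.1)/22.1) = 1.0559.
Q* ≈ 876.420.
S* = Q* · H/(H+B) = 876.420 × 2.54/24.64 ≈ 90.345.

S* ≈ 90 modules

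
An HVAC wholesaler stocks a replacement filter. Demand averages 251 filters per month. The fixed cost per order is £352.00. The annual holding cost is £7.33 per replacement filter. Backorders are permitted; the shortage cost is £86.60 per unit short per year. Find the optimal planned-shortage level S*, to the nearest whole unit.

S* ≈ 44 filters

Annual demand D = 251 × 12 = 3,012.
With planned backorders, Q* = √(2DS/H) · √((H+B)/B).
√(2DS/H) = √(2 × 3,012 × 352 / 7.33) = 537.851.
√((H+B)/B) = √((7.33+86.6)/86.6) = 1.0415.
Q* ≈ 560.151.
S* = Q* · H/(H+B) = 560.151 × 7.33/93.93 ≈ 43.712.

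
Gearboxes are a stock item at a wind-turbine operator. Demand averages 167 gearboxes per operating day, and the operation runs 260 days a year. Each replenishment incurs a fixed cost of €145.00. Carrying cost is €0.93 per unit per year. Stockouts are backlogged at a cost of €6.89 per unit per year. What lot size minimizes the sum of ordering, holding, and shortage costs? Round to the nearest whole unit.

Annual demand D = 167 × 260 = 43,420.
With planned backorders, Q* = √(2DS/H) · √((H+B)/B).
√(2DS/H) = √(2 × 43,420 × 145 / 0.93) = 3679.615.
√((H+B)/B) = √((0.93+6.89)/6.89) = 1.0654.
Q* ≈ 3920.091.

Q* ≈ 3,920 gearboxes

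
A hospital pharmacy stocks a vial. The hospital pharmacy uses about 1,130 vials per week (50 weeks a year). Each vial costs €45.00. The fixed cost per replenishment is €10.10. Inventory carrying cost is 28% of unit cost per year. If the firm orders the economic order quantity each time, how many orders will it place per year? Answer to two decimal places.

N ≈ 187.73 orders per year

Annual demand D = 1,130 × 50 = 56,500.
Holding cost H = 0.28 × €45.00 = €12.6000 per unit per year.
EOQ = √(2DS/H) = √(2 × 56,500 × 10.1 / 12.6) ≈ 300.96.
Orders per year = D / Q* = 56,500 / 300.96 ≈ 187.730.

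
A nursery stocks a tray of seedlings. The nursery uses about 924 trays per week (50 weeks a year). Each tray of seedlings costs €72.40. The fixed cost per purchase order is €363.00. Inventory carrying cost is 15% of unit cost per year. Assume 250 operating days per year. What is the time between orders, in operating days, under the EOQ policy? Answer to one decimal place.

T ≈ 9.5 days

Annual demand D = 924 × 50 = 46,200.
Holding cost H = 0.15 × €72.40 = €10.8600 per unit per year.
The optimal lot size = √(2DS/H) = √(2 × 46,200 × 363 / 10.86) ≈ 1757.42.
Cycle time = Q*/D × 250 = 1757.42 / 46,200 × 250 ≈ 9.510 days.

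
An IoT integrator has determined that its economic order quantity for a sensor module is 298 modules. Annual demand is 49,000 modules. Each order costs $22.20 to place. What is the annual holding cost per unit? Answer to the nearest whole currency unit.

Squaring Q* = √(2DS/H) gives Q*² = 2DS/H.
From Q* = √(2DS/H): H = 2DS / Q*² = 2 × 49,000 × 22.2 / 298² = 24.4989.

H ≈ $24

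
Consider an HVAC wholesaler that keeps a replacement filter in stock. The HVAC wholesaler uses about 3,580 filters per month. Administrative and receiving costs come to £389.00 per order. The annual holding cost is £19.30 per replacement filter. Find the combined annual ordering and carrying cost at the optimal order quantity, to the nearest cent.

Annual demand D = 3,580 × 12 = 42,960.
Q* = √(2DS/H) = √(2 × 42,960 × 389 / 19.3) ≈ 1315.96.
At the optimum the two cost components are equal, so total cost = 2·(Q*/2)H = Q*·H.
Minimum total = √(2DSH) = √(2 × 42,960 × 389 × 19.3) ≈ 25398.063.

TC* ≈ £25,398.06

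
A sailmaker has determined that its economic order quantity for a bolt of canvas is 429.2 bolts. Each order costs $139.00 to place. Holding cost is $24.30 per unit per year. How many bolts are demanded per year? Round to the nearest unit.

D ≈ 16,102 bolts per year

Squaring Q* = √(2DS/H) gives Q*² = 2DS/H.
From Q* = √(2DS/H): D = Q*²H / (2S) = 429.2² × 24.3 / (2 × 139) = 16102.040.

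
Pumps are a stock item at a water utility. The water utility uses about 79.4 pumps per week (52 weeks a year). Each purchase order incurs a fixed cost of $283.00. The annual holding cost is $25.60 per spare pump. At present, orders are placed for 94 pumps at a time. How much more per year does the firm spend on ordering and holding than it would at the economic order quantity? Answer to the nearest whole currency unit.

Annual demand D = 79.4 × 52 = 4,128.8.
EOQ = √(2DS/H) = √(2 × 4,128.8 × 283 / 25.6) ≈ 302.13.
Cost at Q* = (D/Q*)S + (Q*/2)H = √(2DSH) ≈ $7,734.64.
Cost at Q = 94: (4,128.8/94)×283 + (94/2)×25.6 = $12,430.32 + $1,203.20 = $13,633.52.
Excess = $13,633.52 − $7,734.64 = $5,898.88.

Extra cost ≈ $5,899 per year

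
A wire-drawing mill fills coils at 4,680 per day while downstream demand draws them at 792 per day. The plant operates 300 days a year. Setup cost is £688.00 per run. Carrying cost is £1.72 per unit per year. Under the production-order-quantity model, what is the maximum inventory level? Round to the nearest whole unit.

I_max ≈ 12,566 coils

Annual demand D = 792 × 300 = 237,600.
Production build-up factor (1 − d/p) = 1 − 792/4,680 = 0.8308.
Q* = √(2DS / (H(1 − d/p))) = √(2 × 237,600 × 688 / (1.72 × 0.8308)).
= √(326,937,600 / 1.4289) ≈ 15126.136.
Maximum inventory = Q*(1 − d/p) = 15126.136 × 0.8308 ≈ 12566.329.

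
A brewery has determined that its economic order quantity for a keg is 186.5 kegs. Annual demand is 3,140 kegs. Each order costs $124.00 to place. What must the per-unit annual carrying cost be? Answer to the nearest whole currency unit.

H ≈ $22

Squaring Q* = √(2DS/H) gives Q*² = 2DS/H.
From Q* = √(2DS/H): H = 2DS / Q*² = 2 × 3,140 × 124 / 186.5² = 22.3884.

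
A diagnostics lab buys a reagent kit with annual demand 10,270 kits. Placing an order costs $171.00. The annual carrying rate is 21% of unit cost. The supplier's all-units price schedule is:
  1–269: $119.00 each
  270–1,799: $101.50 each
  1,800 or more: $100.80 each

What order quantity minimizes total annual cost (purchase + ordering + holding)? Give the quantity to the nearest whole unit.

Q* ≈ 406 kits

Holding cost per unit per year at price C is H = 0.21·C.
Candidates are each tier's EOQ (if it falls in that tier) and each price-break quantity.
Tier 1 ($119.00): EOQ = 374.9 exceeds tier's upper bound 269, so this tier is dominated.
EOQ at $101.50 = 405.9 (feasible in tier 2): TC = 10,270×$101.50 + (10,270/405.9)×171 + (405.9/2)×0.21×$101.50 = $1,051,057.49.
EOQ at $100.80 = 407.3 < 1800, so use break Q=1800: TC = 10,270×$100.80 + (10,270/1800.0)×171 + (1800.0/2)×0.21×$100.80 = $1,055,242.85.
Lowest total cost is $1,051,057.49 at Q = 405.9.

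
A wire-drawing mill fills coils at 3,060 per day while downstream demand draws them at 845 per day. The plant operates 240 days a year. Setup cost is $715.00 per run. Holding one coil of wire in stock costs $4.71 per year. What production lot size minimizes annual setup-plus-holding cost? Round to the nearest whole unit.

Annual demand D = 845 × 240 = 202,800.
Production build-up factor (1 − d/p) = 1 − 845/3,060 = 0.7239.
Q* = √(2DS / (H(1 − d/p))) = √(2 × 202,800 × 715 / (4.71 × 0.7239)).
= √(290,004,000 / 3.4094) ≈ 9222.855.

Q* ≈ 9,223 coils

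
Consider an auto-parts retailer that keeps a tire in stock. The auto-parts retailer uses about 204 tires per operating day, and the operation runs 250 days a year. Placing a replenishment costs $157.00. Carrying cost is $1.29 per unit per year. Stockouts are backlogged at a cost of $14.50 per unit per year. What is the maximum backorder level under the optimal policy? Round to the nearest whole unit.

Annual demand D = 204 × 250 = 51,000.
With planned backorders, Q* = √(2DS/H) · √((H+B)/B).
√(2DS/H) = √(2 × 51,000 × 157 / 1.29) = 3523.344.
√((H+B)/B) = √((1.29+14.5)/14.5) = 1.0435.
Q* ≈ 3676.733.
S* = Q* · H/(H+B) = 3676.733 × 1.29/15.79 ≈ 300.379.

S* ≈ 300 tires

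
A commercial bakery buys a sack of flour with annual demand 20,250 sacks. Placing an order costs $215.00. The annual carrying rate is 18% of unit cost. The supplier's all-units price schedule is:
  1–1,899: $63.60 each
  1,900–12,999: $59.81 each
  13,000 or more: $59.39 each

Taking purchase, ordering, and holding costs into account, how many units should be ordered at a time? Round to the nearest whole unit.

Q* ≈ 1,900 sacks

Holding cost per unit per year at price C is H = 0.18·C.
Evaluate total cost at each tier's feasible EOQ or, if the EOQ is below the tier, at the tier's minimum quantity.
EOQ at $63.60 = 872.1 (feasible in tier 1): TC = 20,250×$63.60 + (20,250/872.1)×215 + (872.1/2)×0.18×$63.60 = $1,297,884.16.
EOQ at $59.81 = 899.3 < 1900, so use break Q=1900: TC = 20,250×$59.81 + (20,250/1900.0)×215 + (1900.0/2)×0.18×$59.81 = $1,223,671.46.
EOQ at $59.39 = 902.5 < 13000, so use break Q=13000: TC = 20,250×$59.39 + (20,250/13000.0)×215 + (13000.0/2)×0.18×$59.39 = $1,272,468.70.
Lowest total cost is $1,223,671.46 at Q = 1900.0.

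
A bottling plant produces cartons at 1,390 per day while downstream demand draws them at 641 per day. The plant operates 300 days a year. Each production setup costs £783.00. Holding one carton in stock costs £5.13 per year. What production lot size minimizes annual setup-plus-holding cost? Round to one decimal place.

Annual demand D = 641 × 300 = 192,300.
Production build-up factor (1 − d/p) = 1 − 641/1,390 = 0.5388.
Q* = √(2DS / (H(1 − d/p))) = √(2 × 192,300 × 783 / (5.13 × 0.5388)).
= √(301,141,800 / 2.7643) ≈ 10437.424.

Q* ≈ 10,437.4 cartons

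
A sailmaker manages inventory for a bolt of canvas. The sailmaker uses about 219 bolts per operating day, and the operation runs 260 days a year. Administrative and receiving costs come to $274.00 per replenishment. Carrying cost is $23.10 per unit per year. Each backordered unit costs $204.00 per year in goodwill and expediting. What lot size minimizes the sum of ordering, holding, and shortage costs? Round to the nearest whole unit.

Annual demand D = 219 × 260 = 56,940.
With planned backorders, Q* = √(2DS/H) · √((H+B)/B).
√(2DS/H) = √(2 × 56,940 × 274 / 23.1) = 1162.233.
√((H+B)/B) = √((23.1+204)/204) = 1.0551.
Q* ≈ 1226.271.

Q* ≈ 1,226 bolts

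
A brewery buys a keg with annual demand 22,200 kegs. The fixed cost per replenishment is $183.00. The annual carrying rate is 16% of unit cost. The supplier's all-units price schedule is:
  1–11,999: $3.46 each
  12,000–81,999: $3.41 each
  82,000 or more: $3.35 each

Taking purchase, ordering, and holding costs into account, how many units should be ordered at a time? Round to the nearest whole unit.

Holding cost per unit per year at price C is H = 0.16·C.
For each price level, check whether its EOQ is feasible; otherwise the best quantity at that price is the breakpoint.
EOQ at $3.46 = 3831.1 (feasible in tier 1): TC = 22,200×$3.46 + (22,200/3831.1)×183 + (3831.1/2)×0.16×$3.46 = $78,932.87.
EOQ at $3.41 = 3859.0 < 12000, so use break Q=12000: TC = 22,200×$3.41 + (22,200/12000.0)×183 + (12000.0/2)×0.16×$3.41 = $79,314.15.
EOQ at $3.35 = 3893.5 < 82000, so use break Q=82000: TC = 22,200×$3.35 + (22,200/82000.0)×183 + (82000.0/2)×0.16×$3.35 = $96,395.54.
Lowest total cost is $78,932.87 at Q = 3831.1.

Q* ≈ 3,831 kegs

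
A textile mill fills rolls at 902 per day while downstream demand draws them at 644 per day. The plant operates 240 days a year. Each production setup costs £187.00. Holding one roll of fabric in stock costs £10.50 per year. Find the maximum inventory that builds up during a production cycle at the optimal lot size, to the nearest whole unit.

Annual demand D = 644 × 240 = 154,560.
Production build-up factor (1 − d/p) = 1 − 644/902 = 0.2860.
Q* = √(2DS / (H(1 − d/p))) = √(2 × 154,560 × 187 / (10.5 × 0.2860)).
= √(57,805,440 / 3.0033) ≈ 4387.156.
Maximum inventory = Q*(1 − d/p) = 4387.156 × 0.2860 ≈ 1254.863.

I_max ≈ 1,255 rolls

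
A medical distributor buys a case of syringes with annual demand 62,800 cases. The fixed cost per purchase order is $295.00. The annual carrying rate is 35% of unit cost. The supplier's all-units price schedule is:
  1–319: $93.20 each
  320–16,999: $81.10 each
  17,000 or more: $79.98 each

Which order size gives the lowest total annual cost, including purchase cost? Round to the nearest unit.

Q* ≈ 1,143 cases

Holding cost per unit per year at price C is H = 0.35·C.
Evaluate total cost at each tier's feasible EOQ or, if the EOQ is below the tier, at the tier's minimum quantity.
Tier 1 ($93.20): EOQ = 1065.8 exceeds tier's upper bound 319, so this tier is dominated.
EOQ at $81.10 = 1142.5 (feasible in tier 2): TC = 62,800×$81.10 + (62,800/1142.5)×295 + (1142.5/2)×0.35×$81.10 = $5,125,510.25.
EOQ at $79.98 = 1150.5 < 17000, so use break Q=17000: TC = 62,800×$79.98 + (62,800/17000.0)×295 + (17000.0/2)×0.35×$79.98 = $5,261,774.26.
Lowest total cost is $5,125,510.25 at Q = 1142.5.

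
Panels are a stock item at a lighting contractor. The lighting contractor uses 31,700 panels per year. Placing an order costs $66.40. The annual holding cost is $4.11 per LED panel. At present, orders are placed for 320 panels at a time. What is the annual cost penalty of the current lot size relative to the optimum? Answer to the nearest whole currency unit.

Extra cost ≈ $3,076 per year

EOQ = √(2DS/H) = √(2 × 31,700 × 66.4 / 4.11) ≈ 1012.06.
Cost at Q* = (D/Q*)S + (Q*/2)H = √(2DSH) ≈ $4,159.58.
Cost at Q = 320: (31,700/320)×66.4 + (320/2)×4.11 = $6,577.75 + $657.60 = $7,235.35.
Excess = $7,235.35 − $4,159.58 = $3,075.77.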